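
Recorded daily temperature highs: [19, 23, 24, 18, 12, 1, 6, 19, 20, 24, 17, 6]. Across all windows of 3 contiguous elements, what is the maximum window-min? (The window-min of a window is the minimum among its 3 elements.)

(19, 23, 24) → min 19
(23, 24, 18) → min 18
(24, 18, 12) → min 12
(18, 12, 1) → min 1
(12, 1, 6) → min 1
(1, 6, 19) → min 1
(6, 19, 20) → min 6
(19, 20, 24) → min 19
(20, 24, 17) → min 17
(24, 17, 6) → min 6
Maximum of these is 19.

19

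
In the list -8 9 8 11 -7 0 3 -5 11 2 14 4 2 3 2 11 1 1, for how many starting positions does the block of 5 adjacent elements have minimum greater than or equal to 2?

4

(-8, 9, 8, 11, -7) → min -8
(9, 8, 11, -7, 0) → min -7
(8, 11, -7, 0, 3) → min -7
(11, -7, 0, 3, -5) → min -7
(-7, 0, 3, -5, 11) → min -7
(0, 3, -5, 11, 2) → min -5
(3, -5, 11, 2, 14) → min -5
(-5, 11, 2, 14, 4) → min -5
(11, 2, 14, 4, 2) → min 2  ≥ 2 ✓
(2, 14, 4, 2, 3) → min 2  ≥ 2 ✓
(14, 4, 2, 3, 2) → min 2  ≥ 2 ✓
(4, 2, 3, 2, 11) → min 2  ≥ 2 ✓
(2, 3, 2, 11, 1) → min 1
(3, 2, 11, 1, 1) → min 1
4 windows satisfy the condition.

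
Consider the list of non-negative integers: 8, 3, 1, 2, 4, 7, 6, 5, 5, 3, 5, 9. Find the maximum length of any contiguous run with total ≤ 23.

6

[8] sum 8 len 1
[8, 3] sum 11 len 2
[8, 3, 1] sum 12 len 3
[8, 3, 1, 2] sum 14 len 4
[8, 3, 1, 2, 4] sum 18 len 5
[3, 1, 2, 4, 7] sum 17 len 5
[3, 1, 2, 4, 7, 6] sum 23 len 6
[4, 7, 6, 5] sum 22 len 4
[7, 6, 5, 5] sum 23 len 4
[6, 5, 5, 3] sum 19 len 4
[5, 5, 3, 5] sum 18 len 4
[5, 3, 5, 9] sum 22 len 4
Longest length seen: 6.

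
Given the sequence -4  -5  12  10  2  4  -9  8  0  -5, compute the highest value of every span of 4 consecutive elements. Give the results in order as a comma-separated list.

[-4, -5, 12, 10] → max 12
[-5, 12, 10, 2] → max 12
[12, 10, 2, 4] → max 12
[10, 2, 4, -9] → max 10
[2, 4, -9, 8] → max 8
[4, -9, 8, 0] → max 8
[-9, 8, 0, -5] → max 8

12, 12, 12, 10, 8, 8, 8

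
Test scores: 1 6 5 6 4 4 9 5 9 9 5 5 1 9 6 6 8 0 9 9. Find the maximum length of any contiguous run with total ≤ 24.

5

Extend to the right; shrink from the left whenever the sum exceeds 24:
[1] sum 1 len 1
[1, 6] sum 7 len 2
[1, 6, 5] sum 12 len 3
[1, 6, 5, 6] sum 18 len 4
[1, 6, 5, 6, 4] sum 22 len 5
[5, 6, 4, 4] sum 19 len 4
[6, 4, 4, 9] sum 23 len 4
[4, 4, 9, 5] sum 22 len 4
[9, 5, 9] sum 23 len 3
[5, 9, 9] sum 23 len 3
[9, 9, 5] sum 23 len 3
[9, 5, 5] sum 19 len 3
[9, 5, 5, 1] sum 20 len 4
[5, 5, 1, 9] sum 20 len 4
[5, 1, 9, 6] sum 21 len 4
[1, 9, 6, 6] sum 22 len 4
[6, 6, 8] sum 20 len 3
[6, 6, 8, 0] sum 20 len 4
[6, 8, 0, 9] sum 23 len 4
[0, 9, 9] sum 18 len 3
Longest length seen: 5.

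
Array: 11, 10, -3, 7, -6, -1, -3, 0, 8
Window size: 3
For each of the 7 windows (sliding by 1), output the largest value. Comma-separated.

11 10 -3 → max 11
10 -3 7 → max 10
-3 7 -6 → max 7
7 -6 -1 → max 7
-6 -1 -3 → max -1
-1 -3 0 → max 0
-3 0 8 → max 8

11, 10, 7, 7, -1, 0, 8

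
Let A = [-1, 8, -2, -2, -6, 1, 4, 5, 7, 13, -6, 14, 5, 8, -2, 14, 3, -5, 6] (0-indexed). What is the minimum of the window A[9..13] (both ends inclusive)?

Elements at indices 9..13: 13, -6, 14, 5, 8
min(13, -6, 14, 5, 8) = -6

-6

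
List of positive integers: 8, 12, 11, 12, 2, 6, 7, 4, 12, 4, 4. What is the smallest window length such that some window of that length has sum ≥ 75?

add 8: running sum 8 < 75
add 12: running sum 20 < 75
add 11: running sum 31 < 75
add 12: running sum 43 < 75
add 2: running sum 45 < 75
add 6: running sum 51 < 75
add 7: running sum 58 < 75
add 4: running sum 62 < 75
add 12: running sum 74 < 75
add 4: shortest ending here [8, 12, 11, 12, 2, 6, 7, 4, 12, 4] sum 78, len 10
add 4: shortest ending here [8, 12, 11, 12, 2, 6, 7, 4, 12, 4, 4] sum 82, len 11
Shortest qualifying length: 10.

10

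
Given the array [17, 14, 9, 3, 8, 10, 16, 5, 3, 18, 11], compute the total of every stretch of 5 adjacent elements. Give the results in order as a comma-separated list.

[17, 14, 9, 3, 8] → sum 51
[14, 9, 3, 8, 10] → sum 44
[9, 3, 8, 10, 16] → sum 46
[3, 8, 10, 16, 5] → sum 42
[8, 10, 16, 5, 3] → sum 42
[10, 16, 5, 3, 18] → sum 52
[16, 5, 3, 18, 11] → sum 53

51, 44, 46, 42, 42, 52, 53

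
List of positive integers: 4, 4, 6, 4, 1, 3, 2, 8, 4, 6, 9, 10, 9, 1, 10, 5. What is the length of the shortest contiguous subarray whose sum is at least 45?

Extend right; whenever the sum reaches 45, record the length and shrink from the left:
add 4: running sum 4 < 45
add 4: running sum 8 < 45
add 6: running sum 14 < 45
add 4: running sum 18 < 45
add 1: running sum 19 < 45
add 3: running sum 22 < 45
add 2: running sum 24 < 45
add 8: running sum 32 < 45
add 4: running sum 36 < 45
add 6: running sum 42 < 45
add 9: shortest ending here [4, 6, 4, 1, 3, 2, 8, 4, 6, 9] sum 47, len 10
add 10: shortest ending here [4, 1, 3, 2, 8, 4, 6, 9, 10] sum 47, len 9
add 9: shortest ending here [8, 4, 6, 9, 10, 9] sum 46, len 6
add 1: shortest ending here [8, 4, 6, 9, 10, 9, 1] sum 47, len 7
add 10: shortest ending here [6, 9, 10, 9, 1, 10] sum 45, len 6
add 5: shortest ending here [6, 9, 10, 9, 1, 10, 5] sum 50, len 7
Shortest qualifying length: 6.

6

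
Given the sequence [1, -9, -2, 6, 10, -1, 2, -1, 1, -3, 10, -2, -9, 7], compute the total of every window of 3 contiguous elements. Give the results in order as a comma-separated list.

Sliding a size-3 window across the 14 values:
[1, -9, -2] → sum -10
[-9, -2, 6] → sum -5
[-2, 6, 10] → sum 14
[6, 10, -1] → sum 15
[10, -1, 2] → sum 11
[-1, 2, -1] → sum 0
[2, -1, 1] → sum 2
[-1, 1, -3] → sum -3
[1, -3, 10] → sum 8
[-3, 10, -2] → sum 5
[10, -2, -9] → sum -1
[-2, -9, 7] → sum -4

-10, -5, 14, 15, 11, 0, 2, -3, 8, 5, -1, -4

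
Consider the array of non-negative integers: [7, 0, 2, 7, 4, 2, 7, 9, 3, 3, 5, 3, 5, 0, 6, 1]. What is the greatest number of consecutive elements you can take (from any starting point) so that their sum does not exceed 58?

15

add 7: [7] sum 7, len 1
add 0: [7, 0] sum 7, len 2
add 2: [7, 0, 2] sum 9, len 3
add 7: [7, 0, 2, 7] sum 16, len 4
add 4: [7, 0, 2, 7, 4] sum 20, len 5
add 2: [7, 0, 2, 7, 4, 2] sum 22, len 6
add 7: [7, 0, 2, 7, 4, 2, 7] sum 29, len 7
add 9: [7, 0, 2, 7, 4, 2, 7, 9] sum 38, len 8
add 3: [7, 0, 2, 7, 4, 2, 7, 9, 3] sum 41, len 9
add 3: [7, 0, 2, 7, 4, 2, 7, 9, 3, 3] sum 44, len 10
add 5: [7, 0, 2, 7, 4, 2, 7, 9, 3, 3, 5] sum 49, len 11
add 3: [7, 0, 2, 7, 4, 2, 7, 9, 3, 3, 5, 3] sum 52, len 12
add 5: [7, 0, 2, 7, 4, 2, 7, 9, 3, 3, 5, 3, 5] sum 57, len 13
add 0: [7, 0, 2, 7, 4, 2, 7, 9, 3, 3, 5, 3, 5, 0] sum 57, len 14
add 6: [0, 2, 7, 4, 2, 7, 9, 3, 3, 5, 3, 5, 0, 6] sum 56, len 14
add 1: [0, 2, 7, 4, 2, 7, 9, 3, 3, 5, 3, 5, 0, 6, 1] sum 57, len 15
Longest length seen: 15.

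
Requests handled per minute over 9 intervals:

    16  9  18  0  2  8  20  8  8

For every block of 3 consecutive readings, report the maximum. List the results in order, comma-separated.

18, 18, 18, 8, 20, 20, 20

(16, 9, 18) → max 18
(9, 18, 0) → max 18
(18, 0, 2) → max 18
(0, 2, 8) → max 8
(2, 8, 20) → max 20
(8, 20, 8) → max 20
(20, 8, 8) → max 20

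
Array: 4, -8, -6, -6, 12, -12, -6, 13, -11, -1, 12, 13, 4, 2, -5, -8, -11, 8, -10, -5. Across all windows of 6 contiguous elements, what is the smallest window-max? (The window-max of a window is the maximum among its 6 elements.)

8

4 -8 -6 -6 12 -12 → max 12
-8 -6 -6 12 -12 -6 → max 12
-6 -6 12 -12 -6 13 → max 13
-6 12 -12 -6 13 -11 → max 13
12 -12 -6 13 -11 -1 → max 13
-12 -6 13 -11 -1 12 → max 13
-6 13 -11 -1 12 13 → max 13
13 -11 -1 12 13 4 → max 13
-11 -1 12 13 4 2 → max 13
-1 12 13 4 2 -5 → max 13
12 13 4 2 -5 -8 → max 13
13 4 2 -5 -8 -11 → max 13
4 2 -5 -8 -11 8 → max 8
2 -5 -8 -11 8 -10 → max 8
-5 -8 -11 8 -10 -5 → max 8
Smallest of these is 8.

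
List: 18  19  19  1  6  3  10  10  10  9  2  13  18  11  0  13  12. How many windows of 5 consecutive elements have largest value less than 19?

10

18 19 19 1 6 → max 19
19 19 1 6 3 → max 19
19 1 6 3 10 → max 19
1 6 3 10 10 → max 10  < 19 ✓
6 3 10 10 10 → max 10  < 19 ✓
3 10 10 10 9 → max 10  < 19 ✓
10 10 10 9 2 → max 10  < 19 ✓
10 10 9 2 13 → max 13  < 19 ✓
10 9 2 13 18 → max 18  < 19 ✓
9 2 13 18 11 → max 18  < 19 ✓
2 13 18 11 0 → max 18  < 19 ✓
13 18 11 0 13 → max 18  < 19 ✓
18 11 0 13 12 → max 18  < 19 ✓
10 windows satisfy the condition.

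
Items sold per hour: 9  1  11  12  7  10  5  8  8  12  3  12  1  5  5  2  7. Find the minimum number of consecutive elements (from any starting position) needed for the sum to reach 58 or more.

7

add 9: running sum 9 < 58
add 1: running sum 10 < 58
add 11: running sum 21 < 58
add 12: running sum 33 < 58
add 7: running sum 40 < 58
add 10: running sum 50 < 58
add 5: running sum 55 < 58
add 8: shortest ending here [9, 1, 11, 12, 7, 10, 5, 8] sum 63, len 8
add 8: shortest ending here [11, 12, 7, 10, 5, 8, 8] sum 61, len 7
add 12: shortest ending here [12, 7, 10, 5, 8, 8, 12] sum 62, len 7
add 3: shortest ending here [12, 7, 10, 5, 8, 8, 12, 3] sum 65, len 8
add 12: shortest ending here [10, 5, 8, 8, 12, 3, 12] sum 58, len 7
add 1: shortest ending here [10, 5, 8, 8, 12, 3, 12, 1] sum 59, len 8
add 5: shortest ending here [10, 5, 8, 8, 12, 3, 12, 1, 5] sum 64, len 9
add 5: shortest ending here [5, 8, 8, 12, 3, 12, 1, 5, 5] sum 59, len 9
add 2: shortest ending here [5, 8, 8, 12, 3, 12, 1, 5, 5, 2] sum 61, len 10
add 7: shortest ending here [8, 8, 12, 3, 12, 1, 5, 5, 2, 7] sum 63, len 10
Shortest qualifying length: 7.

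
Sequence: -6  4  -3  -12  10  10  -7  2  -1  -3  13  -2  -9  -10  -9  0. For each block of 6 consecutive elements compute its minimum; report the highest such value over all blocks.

-7

Window mins for each of the 11 positions:
-6 4 -3 -12 10 10 → min -12
4 -3 -12 10 10 -7 → min -12
-3 -12 10 10 -7 2 → min -12
-12 10 10 -7 2 -1 → min -12
10 10 -7 2 -1 -3 → min -7
10 -7 2 -1 -3 13 → min -7
-7 2 -1 -3 13 -2 → min -7
2 -1 -3 13 -2 -9 → min -9
-1 -3 13 -2 -9 -10 → min -10
-3 13 -2 -9 -10 -9 → min -10
13 -2 -9 -10 -9 0 → min -10
Highest of these is -7.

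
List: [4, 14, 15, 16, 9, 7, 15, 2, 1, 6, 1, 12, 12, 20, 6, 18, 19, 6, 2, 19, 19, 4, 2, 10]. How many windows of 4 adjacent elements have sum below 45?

[4, 14, 15, 16] → sum 49
[14, 15, 16, 9] → sum 54
[15, 16, 9, 7] → sum 47
[16, 9, 7, 15] → sum 47
[9, 7, 15, 2] → sum 33  < 45 ✓
[7, 15, 2, 1] → sum 25  < 45 ✓
[15, 2, 1, 6] → sum 24  < 45 ✓
[2, 1, 6, 1] → sum 10  < 45 ✓
[1, 6, 1, 12] → sum 20  < 45 ✓
[6, 1, 12, 12] → sum 31  < 45 ✓
[1, 12, 12, 20] → sum 45
[12, 12, 20, 6] → sum 50
[12, 20, 6, 18] → sum 56
[20, 6, 18, 19] → sum 63
[6, 18, 19, 6] → sum 49
[18, 19, 6, 2] → sum 45
[19, 6, 2, 19] → sum 46
[6, 2, 19, 19] → sum 46
[2, 19, 19, 4] → sum 44  < 45 ✓
[19, 19, 4, 2] → sum 44  < 45 ✓
[19, 4, 2, 10] → sum 35  < 45 ✓
9 windows satisfy the condition.

9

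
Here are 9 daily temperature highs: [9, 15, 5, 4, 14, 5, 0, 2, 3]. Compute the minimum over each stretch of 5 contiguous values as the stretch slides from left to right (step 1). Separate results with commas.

4, 4, 0, 0, 0

(9, 15, 5, 4, 14) → min 4
(15, 5, 4, 14, 5) → min 4
(5, 4, 14, 5, 0) → min 0
(4, 14, 5, 0, 2) → min 0
(14, 5, 0, 2, 3) → min 0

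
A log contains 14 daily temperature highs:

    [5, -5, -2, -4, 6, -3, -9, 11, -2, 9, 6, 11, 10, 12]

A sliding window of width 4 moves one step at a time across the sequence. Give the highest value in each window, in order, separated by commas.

Sliding a size-4 window across the 14 values:
5 -5 -2 -4 → max 5
-5 -2 -4 6 → max 6
-2 -4 6 -3 → max 6
-4 6 -3 -9 → max 6
6 -3 -9 11 → max 11
-3 -9 11 -2 → max 11
-9 11 -2 9 → max 11
11 -2 9 6 → max 11
-2 9 6 11 → max 11
9 6 11 10 → max 11
6 11 10 12 → max 12

5, 6, 6, 6, 11, 11, 11, 11, 11, 11, 12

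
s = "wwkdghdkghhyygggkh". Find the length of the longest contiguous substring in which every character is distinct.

[w] len 1
[w] len 1
[w, k] len 2
[w, k, d] len 3
[w, k, d, g] len 4
[w, k, d, g, h] len 5
[g, h, d] len 3
[g, h, d, k] len 4
[h, d, k, g] len 4
[d, k, g, h] len 4
[h] len 1
[h, y] len 2
[y] len 1
[y, g] len 2
[g] len 1
[g] len 1
[g, k] len 2
[g, k, h] len 3
Longest all-distinct length: 5.

5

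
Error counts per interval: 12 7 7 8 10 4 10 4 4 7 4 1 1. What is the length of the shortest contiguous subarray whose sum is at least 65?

Extend right; whenever the sum reaches 65, record the length and shrink from the left:
add 12: running sum 12 < 65
add 7: running sum 19 < 65
add 7: running sum 26 < 65
add 8: running sum 34 < 65
add 10: running sum 44 < 65
add 4: running sum 48 < 65
add 10: running sum 58 < 65
add 4: running sum 62 < 65
add 4: shortest ending here [12, 7, 7, 8, 10, 4, 10, 4, 4] sum 66, len 9
add 7: shortest ending here [12, 7, 7, 8, 10, 4, 10, 4, 4, 7] sum 73, len 10
add 4: shortest ending here [7, 7, 8, 10, 4, 10, 4, 4, 7, 4] sum 65, len 10
add 1: shortest ending here [7, 7, 8, 10, 4, 10, 4, 4, 7, 4, 1] sum 66, len 11
add 1: shortest ending here [7, 7, 8, 10, 4, 10, 4, 4, 7, 4, 1, 1] sum 67, len 12
Shortest qualifying length: 9.

9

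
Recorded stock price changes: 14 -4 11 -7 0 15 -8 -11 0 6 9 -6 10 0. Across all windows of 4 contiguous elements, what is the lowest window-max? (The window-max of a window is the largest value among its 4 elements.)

Each size-4 window and its max:
[14, -4, 11, -7] → max 14
[-4, 11, -7, 0] → max 11
[11, -7, 0, 15] → max 15
[-7, 0, 15, -8] → max 15
[0, 15, -8, -11] → max 15
[15, -8, -11, 0] → max 15
[-8, -11, 0, 6] → max 6
[-11, 0, 6, 9] → max 9
[0, 6, 9, -6] → max 9
[6, 9, -6, 10] → max 10
[9, -6, 10, 0] → max 10
Lowest of these is 6.

6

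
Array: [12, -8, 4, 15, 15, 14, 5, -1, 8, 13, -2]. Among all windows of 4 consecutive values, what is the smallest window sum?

Each size-4 window and its sum:
(12, -8, 4, 15) → sum 23
(-8, 4, 15, 15) → sum 26
(4, 15, 15, 14) → sum 48
(15, 15, 14, 5) → sum 49
(15, 14, 5, -1) → sum 33
(14, 5, -1, 8) → sum 26
(5, -1, 8, 13) → sum 25
(-1, 8, 13, -2) → sum 18
Smallest of these is 18.

18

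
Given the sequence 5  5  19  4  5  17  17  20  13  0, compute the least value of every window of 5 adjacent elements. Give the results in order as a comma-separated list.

(5, 5, 19, 4, 5) → min 4
(5, 19, 4, 5, 17) → min 4
(19, 4, 5, 17, 17) → min 4
(4, 5, 17, 17, 20) → min 4
(5, 17, 17, 20, 13) → min 5
(17, 17, 20, 13, 0) → min 0

4, 4, 4, 4, 5, 0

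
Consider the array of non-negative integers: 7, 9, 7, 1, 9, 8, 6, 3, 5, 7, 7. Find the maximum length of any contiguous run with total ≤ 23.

4

add 7: [7] sum 7, len 1
add 9: [7, 9] sum 16, len 2
add 7: [7, 9, 7] sum 23, len 3
add 1: [9, 7, 1] sum 17, len 3
add 9: [7, 1, 9] sum 17, len 3
add 8: [1, 9, 8] sum 18, len 3
add 6: [9, 8, 6] sum 23, len 3
add 3: [8, 6, 3] sum 17, len 3
add 5: [8, 6, 3, 5] sum 22, len 4
add 7: [6, 3, 5, 7] sum 21, len 4
add 7: [3, 5, 7, 7] sum 22, len 4
Longest length seen: 4.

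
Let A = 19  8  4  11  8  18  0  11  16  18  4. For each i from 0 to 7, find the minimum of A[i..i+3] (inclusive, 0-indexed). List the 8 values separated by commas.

19 8 4 11 → min 4
8 4 11 8 → min 4
4 11 8 18 → min 4
11 8 18 0 → min 0
8 18 0 11 → min 0
18 0 11 16 → min 0
0 11 16 18 → min 0
11 16 18 4 → min 4

4, 4, 4, 0, 0, 0, 0, 4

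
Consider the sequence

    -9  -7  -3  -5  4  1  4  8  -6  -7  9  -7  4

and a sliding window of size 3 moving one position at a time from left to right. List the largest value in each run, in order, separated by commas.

[-9, -7, -3] → max -3
[-7, -3, -5] → max -3
[-3, -5, 4] → max 4
[-5, 4, 1] → max 4
[4, 1, 4] → max 4
[1, 4, 8] → max 8
[4, 8, -6] → max 8
[8, -6, -7] → max 8
[-6, -7, 9] → max 9
[-7, 9, -7] → max 9
[9, -7, 4] → max 9

-3, -3, 4, 4, 4, 8, 8, 8, 9, 9, 9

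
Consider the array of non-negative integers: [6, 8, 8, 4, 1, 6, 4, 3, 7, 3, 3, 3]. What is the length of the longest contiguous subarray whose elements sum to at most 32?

8

→ 6: sum 6, len 1
→ 8: sum 14, len 2
→ 8: sum 22, len 3
→ 4: sum 26, len 4
→ 1: sum 27, len 5
→ 6 (dropped 6): sum 27, len 5
→ 4: sum 31, len 6
→ 3 (dropped 8): sum 26, len 6
→ 7 (dropped 8): sum 25, len 6
→ 3: sum 28, len 7
→ 3: sum 31, len 8
→ 3 (dropped 4): sum 30, len 8
Longest length seen: 8.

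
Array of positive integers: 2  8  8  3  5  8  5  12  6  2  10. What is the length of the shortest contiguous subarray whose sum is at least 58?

add 2: running sum 2 < 58
add 8: running sum 10 < 58
add 8: running sum 18 < 58
add 3: running sum 21 < 58
add 5: running sum 26 < 58
add 8: running sum 34 < 58
add 5: running sum 39 < 58
add 12: running sum 51 < 58
add 6: running sum 57 < 58
end 9: [2, 8, 8, 3, 5, 8, 5, 12, 6, 2] sum 59, len 10
end 10: [8, 3, 5, 8, 5, 12, 6, 2, 10] sum 59, len 9
Shortest qualifying length: 9.

9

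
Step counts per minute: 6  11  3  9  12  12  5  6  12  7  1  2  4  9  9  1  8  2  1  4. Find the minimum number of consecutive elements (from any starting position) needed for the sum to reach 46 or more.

5

Extend right; whenever the sum reaches 46, record the length and shrink from the left:
add 6: running sum 6 < 46
add 11: running sum 17 < 46
add 3: running sum 20 < 46
add 9: running sum 29 < 46
add 12: running sum 41 < 46
add 12: shortest ending here [11, 3, 9, 12, 12] sum 47, len 5
add 5: shortest ending here [11, 3, 9, 12, 12, 5] sum 52, len 6
add 6: shortest ending here [3, 9, 12, 12, 5, 6] sum 47, len 6
add 12: shortest ending here [12, 12, 5, 6, 12] sum 47, len 5
add 7: shortest ending here [12, 12, 5, 6, 12, 7] sum 54, len 6
add 1: shortest ending here [12, 12, 5, 6, 12, 7, 1] sum 55, len 7
add 2: shortest ending here [12, 12, 5, 6, 12, 7, 1, 2] sum 57, len 8
add 4: shortest ending here [12, 5, 6, 12, 7, 1, 2, 4] sum 49, len 8
add 9: shortest ending here [5, 6, 12, 7, 1, 2, 4, 9] sum 46, len 8
add 9: shortest ending here [6, 12, 7, 1, 2, 4, 9, 9] sum 50, len 8
add 1: shortest ending here [6, 12, 7, 1, 2, 4, 9, 9, 1] sum 51, len 9
add 8: shortest ending here [12, 7, 1, 2, 4, 9, 9, 1, 8] sum 53, len 9
add 2: shortest ending here [12, 7, 1, 2, 4, 9, 9, 1, 8, 2] sum 55, len 10
add 1: shortest ending here [12, 7, 1, 2, 4, 9, 9, 1, 8, 2, 1] sum 56, len 11
add 4: shortest ending here [7, 1, 2, 4, 9, 9, 1, 8, 2, 1, 4] sum 48, len 11
Shortest qualifying length: 5.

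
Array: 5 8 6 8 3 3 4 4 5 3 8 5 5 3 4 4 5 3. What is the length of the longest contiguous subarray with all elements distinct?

add 5: [5] len 1
add 8: [5, 8] len 2
add 6: [5, 8, 6] len 3
add 8 (repeat 8, move left end past it): [6, 8] len 2
add 3: [6, 8, 3] len 3
add 3 (repeat 3, move left end past it): [3] len 1
add 4: [3, 4] len 2
add 4 (repeat 4, move left end past it): [4] len 1
add 5: [4, 5] len 2
add 3: [4, 5, 3] len 3
add 8: [4, 5, 3, 8] len 4
add 5 (repeat 5, move left end past it): [3, 8, 5] len 3
add 5 (repeat 5, move left end past it): [5] len 1
add 3: [5, 3] len 2
add 4: [5, 3, 4] len 3
add 4 (repeat 4, move left end past it): [4] len 1
add 5: [4, 5] len 2
add 3: [4, 5, 3] len 3
Longest all-distinct length: 4.

4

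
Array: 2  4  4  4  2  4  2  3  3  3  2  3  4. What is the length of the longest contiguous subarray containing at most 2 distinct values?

7

add 2: window [2] (1 distinct), len 1
add 4: window [2, 4] (2 distinct), len 2
add 4: window [2, 4, 4] (2 distinct), len 3
add 4: window [2, 4, 4, 4] (2 distinct), len 4
add 2: window [2, 4, 4, 4, 2] (2 distinct), len 5
add 4: window [2, 4, 4, 4, 2, 4] (2 distinct), len 6
add 2: window [2, 4, 4, 4, 2, 4, 2] (2 distinct), len 7
add 3: window [2, 3] (2 distinct), len 2
add 3: window [2, 3, 3] (2 distinct), len 3
add 3: window [2, 3, 3, 3] (2 distinct), len 4
add 2: window [2, 3, 3, 3, 2] (2 distinct), len 5
add 3: window [2, 3, 3, 3, 2, 3] (2 distinct), len 6
add 4: window [3, 4] (2 distinct), len 2
Longest length with ≤2 distinct: 7.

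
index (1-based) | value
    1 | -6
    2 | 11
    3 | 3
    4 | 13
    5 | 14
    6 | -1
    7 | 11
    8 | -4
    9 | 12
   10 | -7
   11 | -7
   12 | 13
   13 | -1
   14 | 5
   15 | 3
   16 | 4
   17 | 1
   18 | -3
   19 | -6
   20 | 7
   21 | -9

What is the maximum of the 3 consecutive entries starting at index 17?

1

Elements at indices 17..19: 1, -3, -6
max(1, -3, -6) = 1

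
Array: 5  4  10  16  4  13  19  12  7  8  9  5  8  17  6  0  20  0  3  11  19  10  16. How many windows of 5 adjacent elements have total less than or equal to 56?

15

5 4 10 16 4 → sum 39  ≤ 56 ✓
4 10 16 4 13 → sum 47  ≤ 56 ✓
10 16 4 13 19 → sum 62
16 4 13 19 12 → sum 64
4 13 19 12 7 → sum 55  ≤ 56 ✓
13 19 12 7 8 → sum 59
19 12 7 8 9 → sum 55  ≤ 56 ✓
12 7 8 9 5 → sum 41  ≤ 56 ✓
7 8 9 5 8 → sum 37  ≤ 56 ✓
8 9 5 8 17 → sum 47  ≤ 56 ✓
9 5 8 17 6 → sum 45  ≤ 56 ✓
5 8 17 6 0 → sum 36  ≤ 56 ✓
8 17 6 0 20 → sum 51  ≤ 56 ✓
17 6 0 20 0 → sum 43  ≤ 56 ✓
6 0 20 0 3 → sum 29  ≤ 56 ✓
0 20 0 3 11 → sum 34  ≤ 56 ✓
20 0 3 11 19 → sum 53  ≤ 56 ✓
0 3 11 19 10 → sum 43  ≤ 56 ✓
3 11 19 10 16 → sum 59
15 windows satisfy the condition.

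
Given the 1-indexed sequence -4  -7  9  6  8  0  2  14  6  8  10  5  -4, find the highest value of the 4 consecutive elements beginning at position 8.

14

Elements at indices 8..11: 14, 6, 8, 10
max(14, 6, 8, 10) = 14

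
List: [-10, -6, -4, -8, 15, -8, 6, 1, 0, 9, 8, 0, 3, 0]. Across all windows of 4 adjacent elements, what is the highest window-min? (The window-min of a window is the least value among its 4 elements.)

0

-10 -6 -4 -8 → min -10
-6 -4 -8 15 → min -8
-4 -8 15 -8 → min -8
-8 15 -8 6 → min -8
15 -8 6 1 → min -8
-8 6 1 0 → min -8
6 1 0 9 → min 0
1 0 9 8 → min 0
0 9 8 0 → min 0
9 8 0 3 → min 0
8 0 3 0 → min 0
Highest of these is 0.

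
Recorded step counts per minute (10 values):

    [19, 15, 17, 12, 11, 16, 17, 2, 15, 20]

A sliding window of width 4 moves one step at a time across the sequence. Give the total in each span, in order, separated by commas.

Sliding a size-4 window across the 10 values:
(19, 15, 17, 12) → sum 63
(15, 17, 12, 11) → sum 55
(17, 12, 11, 16) → sum 56
(12, 11, 16, 17) → sum 56
(11, 16, 17, 2) → sum 46
(16, 17, 2, 15) → sum 50
(17, 2, 15, 20) → sum 54

63, 55, 56, 56, 46, 50, 54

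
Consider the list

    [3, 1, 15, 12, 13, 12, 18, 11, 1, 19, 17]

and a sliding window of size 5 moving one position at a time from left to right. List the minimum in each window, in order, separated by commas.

1, 1, 12, 11, 1, 1, 1

[3, 1, 15, 12, 13] → min 1
[1, 15, 12, 13, 12] → min 1
[15, 12, 13, 12, 18] → min 12
[12, 13, 12, 18, 11] → min 11
[13, 12, 18, 11, 1] → min 1
[12, 18, 11, 1, 19] → min 1
[18, 11, 1, 19, 17] → min 1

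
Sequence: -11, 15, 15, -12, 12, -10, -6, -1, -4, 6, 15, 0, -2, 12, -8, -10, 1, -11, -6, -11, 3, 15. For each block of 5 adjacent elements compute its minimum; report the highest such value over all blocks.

-2

-11 15 15 -12 12 → min -12
15 15 -12 12 -10 → min -12
15 -12 12 -10 -6 → min -12
-12 12 -10 -6 -1 → min -12
12 -10 -6 -1 -4 → min -10
-10 -6 -1 -4 6 → min -10
-6 -1 -4 6 15 → min -6
-1 -4 6 15 0 → min -4
-4 6 15 0 -2 → min -4
6 15 0 -2 12 → min -2
15 0 -2 12 -8 → min -8
0 -2 12 -8 -10 → min -10
-2 12 -8 -10 1 → min -10
12 -8 -10 1 -11 → min -11
-8 -10 1 -11 -6 → min -11
-10 1 -11 -6 -11 → min -11
1 -11 -6 -11 3 → min -11
-11 -6 -11 3 15 → min -11
Highest of these is -2.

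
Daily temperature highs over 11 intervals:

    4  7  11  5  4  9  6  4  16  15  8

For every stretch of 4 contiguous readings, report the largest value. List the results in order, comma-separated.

11, 11, 11, 9, 9, 16, 16, 16

Sliding a size-4 window across the 11 values:
(4, 7, 11, 5) → max 11
(7, 11, 5, 4) → max 11
(11, 5, 4, 9) → max 11
(5, 4, 9, 6) → max 9
(4, 9, 6, 4) → max 9
(9, 6, 4, 16) → max 16
(6, 4, 16, 15) → max 16
(4, 16, 15, 8) → max 16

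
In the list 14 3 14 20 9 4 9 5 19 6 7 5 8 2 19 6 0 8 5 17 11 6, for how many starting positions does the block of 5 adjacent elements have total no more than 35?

[14, 3, 14, 20, 9] → sum 60
[3, 14, 20, 9, 4] → sum 50
[14, 20, 9, 4, 9] → sum 56
[20, 9, 4, 9, 5] → sum 47
[9, 4, 9, 5, 19] → sum 46
[4, 9, 5, 19, 6] → sum 43
[9, 5, 19, 6, 7] → sum 46
[5, 19, 6, 7, 5] → sum 42
[19, 6, 7, 5, 8] → sum 45
[6, 7, 5, 8, 2] → sum 28  ≤ 35 ✓
[7, 5, 8, 2, 19] → sum 41
[5, 8, 2, 19, 6] → sum 40
[8, 2, 19, 6, 0] → sum 35  ≤ 35 ✓
[2, 19, 6, 0, 8] → sum 35  ≤ 35 ✓
[19, 6, 0, 8, 5] → sum 38
[6, 0, 8, 5, 17] → sum 36
[0, 8, 5, 17, 11] → sum 41
[8, 5, 17, 11, 6] → sum 47
3 windows satisfy the condition.

3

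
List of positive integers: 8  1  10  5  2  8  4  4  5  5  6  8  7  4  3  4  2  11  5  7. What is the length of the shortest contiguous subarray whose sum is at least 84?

add 8: running sum 8 < 84
add 1: running sum 9 < 84
add 10: running sum 19 < 84
add 5: running sum 24 < 84
add 2: running sum 26 < 84
add 8: running sum 34 < 84
add 4: running sum 38 < 84
add 4: running sum 42 < 84
add 5: running sum 47 < 84
add 5: running sum 52 < 84
add 6: running sum 58 < 84
add 8: running sum 66 < 84
add 7: running sum 73 < 84
add 4: running sum 77 < 84
add 3: running sum 80 < 84
end 15: [8, 1, 10, 5, 2, 8, 4, 4, 5, 5, 6, 8, 7, 4, 3, 4] sum 84, len 16
end 16: [8, 1, 10, 5, 2, 8, 4, 4, 5, 5, 6, 8, 7, 4, 3, 4, 2] sum 86, len 17
end 17: [10, 5, 2, 8, 4, 4, 5, 5, 6, 8, 7, 4, 3, 4, 2, 11] sum 88, len 16
end 18: [10, 5, 2, 8, 4, 4, 5, 5, 6, 8, 7, 4, 3, 4, 2, 11, 5] sum 93, len 17
end 19: [2, 8, 4, 4, 5, 5, 6, 8, 7, 4, 3, 4, 2, 11, 5, 7] sum 85, len 16
Shortest qualifying length: 16.

16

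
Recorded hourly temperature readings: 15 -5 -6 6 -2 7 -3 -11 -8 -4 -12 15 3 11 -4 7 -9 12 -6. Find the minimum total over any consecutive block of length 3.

-24

15 -5 -6 → sum 4
-5 -6 6 → sum -5
-6 6 -2 → sum -2
6 -2 7 → sum 11
-2 7 -3 → sum 2
7 -3 -11 → sum -7
-3 -11 -8 → sum -22
-11 -8 -4 → sum -23
-8 -4 -12 → sum -24
-4 -12 15 → sum -1
-12 15 3 → sum 6
15 3 11 → sum 29
3 11 -4 → sum 10
11 -4 7 → sum 14
-4 7 -9 → sum -6
7 -9 12 → sum 10
-9 12 -6 → sum -3
Minimum of these is -24.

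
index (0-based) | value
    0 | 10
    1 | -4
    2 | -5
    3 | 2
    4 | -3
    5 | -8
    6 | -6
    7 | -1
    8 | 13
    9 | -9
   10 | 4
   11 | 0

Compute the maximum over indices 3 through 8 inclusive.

13

Elements at indices 3..8: 2, -3, -8, -6, -1, 13
max(2, -3, -8, -6, -1, 13) = 13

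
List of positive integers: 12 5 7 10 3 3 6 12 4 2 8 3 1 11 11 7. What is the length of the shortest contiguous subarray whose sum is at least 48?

8

add 12: running sum 12 < 48
add 5: running sum 17 < 48
add 7: running sum 24 < 48
add 10: running sum 34 < 48
add 3: running sum 37 < 48
add 3: running sum 40 < 48
add 6: running sum 46 < 48
add 12: shortest ending here [12, 5, 7, 10, 3, 3, 6, 12] sum 58, len 8
add 4: shortest ending here [5, 7, 10, 3, 3, 6, 12, 4] sum 50, len 8
add 2: shortest ending here [5, 7, 10, 3, 3, 6, 12, 4, 2] sum 52, len 9
add 8: shortest ending here [10, 3, 3, 6, 12, 4, 2, 8] sum 48, len 8
add 3: shortest ending here [10, 3, 3, 6, 12, 4, 2, 8, 3] sum 51, len 9
add 1: shortest ending here [10, 3, 3, 6, 12, 4, 2, 8, 3, 1] sum 52, len 10
add 11: shortest ending here [3, 6, 12, 4, 2, 8, 3, 1, 11] sum 50, len 9
add 11: shortest ending here [12, 4, 2, 8, 3, 1, 11, 11] sum 52, len 8
add 7: shortest ending here [12, 4, 2, 8, 3, 1, 11, 11, 7] sum 59, len 9
Shortest qualifying length: 8.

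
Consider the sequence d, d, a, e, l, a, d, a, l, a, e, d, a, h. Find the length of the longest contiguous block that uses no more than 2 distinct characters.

Extend right; when distinct count exceeds 2, shrink from the left:
add d: window [d] (1 distinct), len 1
add d: window [d, d] (1 distinct), len 2
add a: window [d, d, a] (2 distinct), len 3
add e: window [a, e] (2 distinct), len 2
add l: window [e, l] (2 distinct), len 2
add a: window [l, a] (2 distinct), len 2
add d: window [a, d] (2 distinct), len 2
add a: window [a, d, a] (2 distinct), len 3
add l: window [a, l] (2 distinct), len 2
add a: window [a, l, a] (2 distinct), len 3
add e: window [a, e] (2 distinct), len 2
add d: window [e, d] (2 distinct), len 2
add a: window [d, a] (2 distinct), len 2
add h: window [a, h] (2 distinct), len 2
Longest length with ≤2 distinct: 3.

3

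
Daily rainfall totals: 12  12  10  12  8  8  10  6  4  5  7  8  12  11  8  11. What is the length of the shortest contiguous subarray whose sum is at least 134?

add 12: running sum 12 < 134
add 12: running sum 24 < 134
add 10: running sum 34 < 134
add 12: running sum 46 < 134
add 8: running sum 54 < 134
add 8: running sum 62 < 134
add 10: running sum 72 < 134
add 6: running sum 78 < 134
add 4: running sum 82 < 134
add 5: running sum 87 < 134
add 7: running sum 94 < 134
add 8: running sum 102 < 134
add 12: running sum 114 < 134
add 11: running sum 125 < 134
add 8: running sum 133 < 134
end 15: [12, 12, 10, 12, 8, 8, 10, 6, 4, 5, 7, 8, 12, 11, 8, 11] sum 144, len 16
Shortest qualifying length: 16.

16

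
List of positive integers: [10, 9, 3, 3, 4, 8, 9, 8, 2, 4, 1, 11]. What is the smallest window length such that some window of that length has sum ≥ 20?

3

add 10: running sum 10 < 20
add 9: running sum 19 < 20
end 2: [10, 9, 3] sum 22, len 3
end 3: [10, 9, 3, 3] sum 25, len 4
end 4: [10, 9, 3, 3, 4] sum 29, len 5
end 5: [9, 3, 3, 4, 8] sum 27, len 5
end 6: [4, 8, 9] sum 21, len 3
end 7: [8, 9, 8] sum 25, len 3
end 8: [8, 9, 8, 2] sum 27, len 4
end 9: [9, 8, 2, 4] sum 23, len 4
end 10: [9, 8, 2, 4, 1] sum 24, len 5
end 11: [8, 2, 4, 1, 11] sum 26, len 5
Shortest qualifying length: 3.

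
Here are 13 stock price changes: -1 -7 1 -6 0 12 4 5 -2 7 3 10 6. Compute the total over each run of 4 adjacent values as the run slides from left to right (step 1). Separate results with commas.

-13, -12, 7, 10, 21, 19, 14, 13, 18, 26

-1 -7 1 -6 → sum -13
-7 1 -6 0 → sum -12
1 -6 0 12 → sum 7
-6 0 12 4 → sum 10
0 12 4 5 → sum 21
12 4 5 -2 → sum 19
4 5 -2 7 → sum 14
5 -2 7 3 → sum 13
-2 7 3 10 → sum 18
7 3 10 6 → sum 26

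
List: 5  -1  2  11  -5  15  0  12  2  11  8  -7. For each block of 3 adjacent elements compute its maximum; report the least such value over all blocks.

(5, -1, 2) → max 5
(-1, 2, 11) → max 11
(2, 11, -5) → max 11
(11, -5, 15) → max 15
(-5, 15, 0) → max 15
(15, 0, 12) → max 15
(0, 12, 2) → max 12
(12, 2, 11) → max 12
(2, 11, 8) → max 11
(11, 8, -7) → max 11
Least of these is 5.

5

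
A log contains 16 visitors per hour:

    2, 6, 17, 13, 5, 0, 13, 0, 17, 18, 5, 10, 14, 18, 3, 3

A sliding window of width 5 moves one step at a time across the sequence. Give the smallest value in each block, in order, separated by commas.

2, 0, 0, 0, 0, 0, 0, 0, 5, 5, 3, 3

2 6 17 13 5 → min 2
6 17 13 5 0 → min 0
17 13 5 0 13 → min 0
13 5 0 13 0 → min 0
5 0 13 0 17 → min 0
0 13 0 17 18 → min 0
13 0 17 18 5 → min 0
0 17 18 5 10 → min 0
17 18 5 10 14 → min 5
18 5 10 14 18 → min 5
5 10 14 18 3 → min 3
10 14 18 3 3 → min 3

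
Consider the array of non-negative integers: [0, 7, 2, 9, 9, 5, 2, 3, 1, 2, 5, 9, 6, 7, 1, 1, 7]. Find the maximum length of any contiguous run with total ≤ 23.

6

→ 0: sum 0, len 1
→ 7: sum 7, len 2
→ 2: sum 9, len 3
→ 9: sum 18, len 4
→ 9 (dropped 0, 7): sum 20, len 3
→ 5 (dropped 2): sum 23, len 3
→ 2 (dropped 9): sum 16, len 3
→ 3: sum 19, len 4
→ 1: sum 20, len 5
→ 2: sum 22, len 6
→ 5 (dropped 9): sum 18, len 6
→ 9 (dropped 5): sum 22, len 6
→ 6 (dropped 2, 3): sum 23, len 5
→ 7 (dropped 1, 2, 5): sum 22, len 3
→ 1: sum 23, len 4
→ 1 (dropped 9): sum 15, len 4
→ 7: sum 22, len 5
Longest length seen: 6.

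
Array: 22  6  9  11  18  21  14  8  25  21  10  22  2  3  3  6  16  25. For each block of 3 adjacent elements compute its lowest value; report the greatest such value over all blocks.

[22, 6, 9] → min 6
[6, 9, 11] → min 6
[9, 11, 18] → min 9
[11, 18, 21] → min 11
[18, 21, 14] → min 14
[21, 14, 8] → min 8
[14, 8, 25] → min 8
[8, 25, 21] → min 8
[25, 21, 10] → min 10
[21, 10, 22] → min 10
[10, 22, 2] → min 2
[22, 2, 3] → min 2
[2, 3, 3] → min 2
[3, 3, 6] → min 3
[3, 6, 16] → min 3
[6, 16, 25] → min 6
Greatest of these is 14.

14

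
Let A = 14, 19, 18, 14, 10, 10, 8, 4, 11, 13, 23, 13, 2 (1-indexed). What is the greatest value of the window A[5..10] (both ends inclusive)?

13

Elements at indices 5..10: 10, 10, 8, 4, 11, 13
max(10, 10, 8, 4, 11, 13) = 13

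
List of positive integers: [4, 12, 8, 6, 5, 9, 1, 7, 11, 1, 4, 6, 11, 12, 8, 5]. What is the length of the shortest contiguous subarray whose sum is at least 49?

7

add 4: running sum 4 < 49
add 12: running sum 16 < 49
add 8: running sum 24 < 49
add 6: running sum 30 < 49
add 5: running sum 35 < 49
add 9: running sum 44 < 49
add 1: running sum 45 < 49
add 7: shortest ending here [4, 12, 8, 6, 5, 9, 1, 7] sum 52, len 8
add 11: shortest ending here [12, 8, 6, 5, 9, 1, 7, 11] sum 59, len 8
add 1: shortest ending here [12, 8, 6, 5, 9, 1, 7, 11, 1] sum 60, len 9
add 4: shortest ending here [8, 6, 5, 9, 1, 7, 11, 1, 4] sum 52, len 9
add 6: shortest ending here [6, 5, 9, 1, 7, 11, 1, 4, 6] sum 50, len 9
add 11: shortest ending here [9, 1, 7, 11, 1, 4, 6, 11] sum 50, len 8
add 12: shortest ending here [7, 11, 1, 4, 6, 11, 12] sum 52, len 7
add 8: shortest ending here [11, 1, 4, 6, 11, 12, 8] sum 53, len 7
add 5: shortest ending here [11, 1, 4, 6, 11, 12, 8, 5] sum 58, len 8
Shortest qualifying length: 7.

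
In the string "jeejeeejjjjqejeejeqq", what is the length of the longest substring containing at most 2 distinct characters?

add j: window [j] (1 distinct), len 1
add e: window [j, e] (2 distinct), len 2
add e: window [j, e, e] (2 distinct), len 3
add j: window [j, e, e, j] (2 distinct), len 4
add e: window [j, e, e, j, e] (2 distinct), len 5
add e: window [j, e, e, j, e, e] (2 distinct), len 6
add e: window [j, e, e, j, e, e, e] (2 distinct), len 7
add j: window [j, e, e, j, e, e, e, j] (2 distinct), len 8
add j: window [j, e, e, j, e, e, e, j, j] (2 distinct), len 9
add j: window [j, e, e, j, e, e, e, j, j, j] (2 distinct), len 10
add j: window [j, e, e, j, e, e, e, j, j, j, j] (2 distinct), len 11
add q: window [j, j, j, j, q] (2 distinct), len 5
add e: window [q, e] (2 distinct), len 2
add j: window [e, j] (2 distinct), len 2
add e: window [e, j, e] (2 distinct), len 3
add e: window [e, j, e, e] (2 distinct), len 4
add j: window [e, j, e, e, j] (2 distinct), len 5
add e: window [e, j, e, e, j, e] (2 distinct), len 6
add q: window [e, q] (2 distinct), len 2
add q: window [e, q, q] (2 distinct), len 3
Longest length with ≤2 distinct: 11.

11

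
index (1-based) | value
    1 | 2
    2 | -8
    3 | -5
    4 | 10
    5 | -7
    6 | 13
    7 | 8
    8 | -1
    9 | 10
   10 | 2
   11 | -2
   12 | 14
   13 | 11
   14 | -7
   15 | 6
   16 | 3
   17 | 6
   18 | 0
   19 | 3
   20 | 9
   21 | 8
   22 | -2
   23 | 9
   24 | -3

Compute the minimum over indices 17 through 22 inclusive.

Elements at indices 17..22: 6, 0, 3, 9, 8, -2
min(6, 0, 3, 9, 8, -2) = -2

-2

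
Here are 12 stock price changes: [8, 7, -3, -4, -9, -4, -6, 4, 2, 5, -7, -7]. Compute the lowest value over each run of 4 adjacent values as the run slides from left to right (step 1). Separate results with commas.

[8, 7, -3, -4] → min -4
[7, -3, -4, -9] → min -9
[-3, -4, -9, -4] → min -9
[-4, -9, -4, -6] → min -9
[-9, -4, -6, 4] → min -9
[-4, -6, 4, 2] → min -6
[-6, 4, 2, 5] → min -6
[4, 2, 5, -7] → min -7
[2, 5, -7, -7] → min -7

-4, -9, -9, -9, -9, -6, -6, -7, -7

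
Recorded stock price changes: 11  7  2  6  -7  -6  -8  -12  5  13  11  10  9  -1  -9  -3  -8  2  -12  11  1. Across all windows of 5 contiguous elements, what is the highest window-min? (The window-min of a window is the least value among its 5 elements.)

[11, 7, 2, 6, -7] → min -7
[7, 2, 6, -7, -6] → min -7
[2, 6, -7, -6, -8] → min -8
[6, -7, -6, -8, -12] → min -12
[-7, -6, -8, -12, 5] → min -12
[-6, -8, -12, 5, 13] → min -12
[-8, -12, 5, 13, 11] → min -12
[-12, 5, 13, 11, 10] → min -12
[5, 13, 11, 10, 9] → min 5
[13, 11, 10, 9, -1] → min -1
[11, 10, 9, -1, -9] → min -9
[10, 9, -1, -9, -3] → min -9
[9, -1, -9, -3, -8] → min -9
[-1, -9, -3, -8, 2] → min -9
[-9, -3, -8, 2, -12] → min -12
[-3, -8, 2, -12, 11] → min -12
[-8, 2, -12, 11, 1] → min -12
Highest of these is 5.

5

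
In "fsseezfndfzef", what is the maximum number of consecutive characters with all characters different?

[f] len 1
[f, s] len 2
[s] len 1
[s, e] len 2
[e] len 1
[e, z] len 2
[e, z, f] len 3
[e, z, f, n] len 4
[e, z, f, n, d] len 5
[n, d, f] len 3
[n, d, f, z] len 4
[n, d, f, z, e] len 5
[z, e, f] len 3
Longest all-distinct length: 5.

5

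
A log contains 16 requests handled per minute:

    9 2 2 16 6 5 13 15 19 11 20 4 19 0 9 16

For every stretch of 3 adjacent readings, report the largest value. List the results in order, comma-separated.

9, 16, 16, 16, 13, 15, 19, 19, 20, 20, 20, 19, 19, 16

[9, 2, 2] → max 9
[2, 2, 16] → max 16
[2, 16, 6] → max 16
[16, 6, 5] → max 16
[6, 5, 13] → max 13
[5, 13, 15] → max 15
[13, 15, 19] → max 19
[15, 19, 11] → max 19
[19, 11, 20] → max 20
[11, 20, 4] → max 20
[20, 4, 19] → max 20
[4, 19, 0] → max 19
[19, 0, 9] → max 19
[0, 9, 16] → max 16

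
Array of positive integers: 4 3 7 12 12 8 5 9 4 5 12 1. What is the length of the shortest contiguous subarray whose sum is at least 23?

2

add 4: running sum 4 < 23
add 3: running sum 7 < 23
add 7: running sum 14 < 23
end 3: [4, 3, 7, 12] sum 26, len 4
end 4: [12, 12] sum 24, len 2
end 5: [12, 12, 8] sum 32, len 3
end 6: [12, 8, 5] sum 25, len 3
end 7: [12, 8, 5, 9] sum 34, len 4
end 8: [8, 5, 9, 4] sum 26, len 4
end 9: [5, 9, 4, 5] sum 23, len 4
end 10: [9, 4, 5, 12] sum 30, len 4
end 11: [9, 4, 5, 12, 1] sum 31, len 5
Shortest qualifying length: 2.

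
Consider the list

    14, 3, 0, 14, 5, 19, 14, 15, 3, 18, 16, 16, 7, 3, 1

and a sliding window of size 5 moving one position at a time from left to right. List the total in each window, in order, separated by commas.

(14, 3, 0, 14, 5) → sum 36
(3, 0, 14, 5, 19) → sum 41
(0, 14, 5, 19, 14) → sum 52
(14, 5, 19, 14, 15) → sum 67
(5, 19, 14, 15, 3) → sum 56
(19, 14, 15, 3, 18) → sum 69
(14, 15, 3, 18, 16) → sum 66
(15, 3, 18, 16, 16) → sum 68
(3, 18, 16, 16, 7) → sum 60
(18, 16, 16, 7, 3) → sum 60
(16, 16, 7, 3, 1) → sum 43

36, 41, 52, 67, 56, 69, 66, 68, 60, 60, 43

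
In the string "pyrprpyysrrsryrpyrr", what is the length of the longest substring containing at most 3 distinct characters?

add p: window [p] (1 distinct), len 1
add y: window [p, y] (2 distinct), len 2
add r: window [p, y, r] (3 distinct), len 3
add p: window [p, y, r, p] (3 distinct), len 4
add r: window [p, y, r, p, r] (3 distinct), len 5
add p: window [p, y, r, p, r, p] (3 distinct), len 6
add y: window [p, y, r, p, r, p, y] (3 distinct), len 7
add y: window [p, y, r, p, r, p, y, y] (3 distinct), len 8
add s: window [p, y, y, s] (3 distinct), len 4
add r: window [y, y, s, r] (3 distinct), len 4
add r: window [y, y, s, r, r] (3 distinct), len 5
add s: window [y, y, s, r, r, s] (3 distinct), len 6
add r: window [y, y, s, r, r, s, r] (3 distinct), len 7
add y: window [y, y, s, r, r, s, r, y] (3 distinct), len 8
add r: window [y, y, s, r, r, s, r, y, r] (3 distinct), len 9
add p: window [r, y, r, p] (3 distinct), len 4
add y: window [r, y, r, p, y] (3 distinct), len 5
add r: window [r, y, r, p, y, r] (3 distinct), len 6
add r: window [r, y, r, p, y, r, r] (3 distinct), len 7
Longest length with ≤3 distinct: 9.

9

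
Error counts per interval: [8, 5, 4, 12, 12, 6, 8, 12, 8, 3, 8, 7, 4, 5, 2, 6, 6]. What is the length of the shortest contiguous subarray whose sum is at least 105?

16

Extend right; whenever the sum reaches 105, record the length and shrink from the left:
add 8: running sum 8 < 105
add 5: running sum 13 < 105
add 4: running sum 17 < 105
add 12: running sum 29 < 105
add 12: running sum 41 < 105
add 6: running sum 47 < 105
add 8: running sum 55 < 105
add 12: running sum 67 < 105
add 8: running sum 75 < 105
add 3: running sum 78 < 105
add 8: running sum 86 < 105
add 7: running sum 93 < 105
add 4: running sum 97 < 105
add 5: running sum 102 < 105
add 2: running sum 104 < 105
add 6: shortest ending here [8, 5, 4, 12, 12, 6, 8, 12, 8, 3, 8, 7, 4, 5, 2, 6] sum 110, len 16
add 6: shortest ending here [5, 4, 12, 12, 6, 8, 12, 8, 3, 8, 7, 4, 5, 2, 6, 6] sum 108, len 16
Shortest qualifying length: 16.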